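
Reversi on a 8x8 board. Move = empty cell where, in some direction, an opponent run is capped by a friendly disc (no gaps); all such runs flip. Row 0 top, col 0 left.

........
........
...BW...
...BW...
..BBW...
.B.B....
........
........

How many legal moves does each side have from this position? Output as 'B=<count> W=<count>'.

-- B to move --
(1,3): no bracket -> illegal
(1,4): no bracket -> illegal
(1,5): flips 1 -> legal
(2,5): flips 2 -> legal
(3,5): flips 2 -> legal
(4,5): flips 2 -> legal
(5,4): no bracket -> illegal
(5,5): flips 1 -> legal
B mobility = 5
-- W to move --
(1,2): flips 1 -> legal
(1,3): no bracket -> illegal
(1,4): no bracket -> illegal
(2,2): flips 2 -> legal
(3,1): no bracket -> illegal
(3,2): flips 1 -> legal
(4,0): no bracket -> illegal
(4,1): flips 2 -> legal
(5,0): no bracket -> illegal
(5,2): flips 1 -> legal
(5,4): no bracket -> illegal
(6,0): flips 3 -> legal
(6,1): no bracket -> illegal
(6,2): flips 1 -> legal
(6,3): no bracket -> illegal
(6,4): no bracket -> illegal
W mobility = 7

Answer: B=5 W=7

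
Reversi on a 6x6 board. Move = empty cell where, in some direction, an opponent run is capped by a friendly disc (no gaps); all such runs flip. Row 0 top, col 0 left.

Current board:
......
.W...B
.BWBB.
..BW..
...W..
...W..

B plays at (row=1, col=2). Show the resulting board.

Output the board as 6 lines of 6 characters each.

Answer: ......
.WB..B
.BBBB.
..BW..
...W..
...W..

Derivation:
Place B at (1,2); scan 8 dirs for brackets.
Dir NW: first cell '.' (not opp) -> no flip
Dir N: first cell '.' (not opp) -> no flip
Dir NE: first cell '.' (not opp) -> no flip
Dir W: opp run (1,1), next='.' -> no flip
Dir E: first cell '.' (not opp) -> no flip
Dir SW: first cell 'B' (not opp) -> no flip
Dir S: opp run (2,2) capped by B -> flip
Dir SE: first cell 'B' (not opp) -> no flip
All flips: (2,2)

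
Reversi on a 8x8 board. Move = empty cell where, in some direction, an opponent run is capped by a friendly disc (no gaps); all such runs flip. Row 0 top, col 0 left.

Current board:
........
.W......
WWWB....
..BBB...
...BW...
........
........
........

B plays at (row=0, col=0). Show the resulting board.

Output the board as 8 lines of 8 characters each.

Place B at (0,0); scan 8 dirs for brackets.
Dir NW: edge -> no flip
Dir N: edge -> no flip
Dir NE: edge -> no flip
Dir W: edge -> no flip
Dir E: first cell '.' (not opp) -> no flip
Dir SW: edge -> no flip
Dir S: first cell '.' (not opp) -> no flip
Dir SE: opp run (1,1) (2,2) capped by B -> flip
All flips: (1,1) (2,2)

Answer: B.......
.B......
WWBB....
..BBB...
...BW...
........
........
........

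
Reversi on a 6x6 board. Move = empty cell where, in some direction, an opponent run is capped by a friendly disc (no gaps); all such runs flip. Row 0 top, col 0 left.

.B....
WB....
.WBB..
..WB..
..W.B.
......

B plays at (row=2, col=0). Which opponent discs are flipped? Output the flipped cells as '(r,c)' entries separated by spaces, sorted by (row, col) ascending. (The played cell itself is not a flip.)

Answer: (2,1)

Derivation:
Dir NW: edge -> no flip
Dir N: opp run (1,0), next='.' -> no flip
Dir NE: first cell 'B' (not opp) -> no flip
Dir W: edge -> no flip
Dir E: opp run (2,1) capped by B -> flip
Dir SW: edge -> no flip
Dir S: first cell '.' (not opp) -> no flip
Dir SE: first cell '.' (not opp) -> no flip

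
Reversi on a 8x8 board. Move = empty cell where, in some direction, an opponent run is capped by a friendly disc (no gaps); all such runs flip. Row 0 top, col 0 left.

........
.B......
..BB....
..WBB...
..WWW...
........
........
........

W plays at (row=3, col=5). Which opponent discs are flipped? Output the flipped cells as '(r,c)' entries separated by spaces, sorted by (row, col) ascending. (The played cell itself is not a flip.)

Answer: (3,3) (3,4)

Derivation:
Dir NW: first cell '.' (not opp) -> no flip
Dir N: first cell '.' (not opp) -> no flip
Dir NE: first cell '.' (not opp) -> no flip
Dir W: opp run (3,4) (3,3) capped by W -> flip
Dir E: first cell '.' (not opp) -> no flip
Dir SW: first cell 'W' (not opp) -> no flip
Dir S: first cell '.' (not opp) -> no flip
Dir SE: first cell '.' (not opp) -> no flip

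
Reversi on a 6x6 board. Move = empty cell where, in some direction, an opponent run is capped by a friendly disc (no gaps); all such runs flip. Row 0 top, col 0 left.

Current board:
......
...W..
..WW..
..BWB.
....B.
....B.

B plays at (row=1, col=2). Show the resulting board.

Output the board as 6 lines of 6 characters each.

Answer: ......
..BW..
..BB..
..BWB.
....B.
....B.

Derivation:
Place B at (1,2); scan 8 dirs for brackets.
Dir NW: first cell '.' (not opp) -> no flip
Dir N: first cell '.' (not opp) -> no flip
Dir NE: first cell '.' (not opp) -> no flip
Dir W: first cell '.' (not opp) -> no flip
Dir E: opp run (1,3), next='.' -> no flip
Dir SW: first cell '.' (not opp) -> no flip
Dir S: opp run (2,2) capped by B -> flip
Dir SE: opp run (2,3) capped by B -> flip
All flips: (2,2) (2,3)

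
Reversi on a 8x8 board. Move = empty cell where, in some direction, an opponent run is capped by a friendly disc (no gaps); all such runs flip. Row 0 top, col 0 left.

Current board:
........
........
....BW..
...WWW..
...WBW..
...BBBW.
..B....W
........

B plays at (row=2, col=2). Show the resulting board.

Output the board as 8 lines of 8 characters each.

Place B at (2,2); scan 8 dirs for brackets.
Dir NW: first cell '.' (not opp) -> no flip
Dir N: first cell '.' (not opp) -> no flip
Dir NE: first cell '.' (not opp) -> no flip
Dir W: first cell '.' (not opp) -> no flip
Dir E: first cell '.' (not opp) -> no flip
Dir SW: first cell '.' (not opp) -> no flip
Dir S: first cell '.' (not opp) -> no flip
Dir SE: opp run (3,3) capped by B -> flip
All flips: (3,3)

Answer: ........
........
..B.BW..
...BWW..
...WBW..
...BBBW.
..B....W
........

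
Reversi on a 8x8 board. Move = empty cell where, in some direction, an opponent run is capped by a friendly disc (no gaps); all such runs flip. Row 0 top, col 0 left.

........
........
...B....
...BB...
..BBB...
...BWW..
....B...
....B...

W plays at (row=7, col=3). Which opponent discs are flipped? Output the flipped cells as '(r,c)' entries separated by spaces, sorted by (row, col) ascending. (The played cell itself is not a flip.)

Answer: (6,4)

Derivation:
Dir NW: first cell '.' (not opp) -> no flip
Dir N: first cell '.' (not opp) -> no flip
Dir NE: opp run (6,4) capped by W -> flip
Dir W: first cell '.' (not opp) -> no flip
Dir E: opp run (7,4), next='.' -> no flip
Dir SW: edge -> no flip
Dir S: edge -> no flip
Dir SE: edge -> no flip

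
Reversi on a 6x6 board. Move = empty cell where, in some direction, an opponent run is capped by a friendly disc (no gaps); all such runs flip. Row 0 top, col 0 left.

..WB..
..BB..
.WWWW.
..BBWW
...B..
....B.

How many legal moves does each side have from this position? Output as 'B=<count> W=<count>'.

Answer: B=9 W=8

Derivation:
-- B to move --
(0,1): flips 1 -> legal
(1,0): flips 1 -> legal
(1,1): flips 1 -> legal
(1,4): flips 1 -> legal
(1,5): flips 1 -> legal
(2,0): no bracket -> illegal
(2,5): flips 1 -> legal
(3,0): flips 1 -> legal
(3,1): flips 1 -> legal
(4,4): no bracket -> illegal
(4,5): flips 2 -> legal
B mobility = 9
-- W to move --
(0,1): flips 1 -> legal
(0,4): flips 2 -> legal
(1,1): no bracket -> illegal
(1,4): no bracket -> illegal
(3,1): flips 2 -> legal
(4,1): flips 1 -> legal
(4,2): flips 2 -> legal
(4,4): flips 1 -> legal
(4,5): no bracket -> illegal
(5,2): flips 1 -> legal
(5,3): flips 2 -> legal
(5,5): no bracket -> illegal
W mobility = 8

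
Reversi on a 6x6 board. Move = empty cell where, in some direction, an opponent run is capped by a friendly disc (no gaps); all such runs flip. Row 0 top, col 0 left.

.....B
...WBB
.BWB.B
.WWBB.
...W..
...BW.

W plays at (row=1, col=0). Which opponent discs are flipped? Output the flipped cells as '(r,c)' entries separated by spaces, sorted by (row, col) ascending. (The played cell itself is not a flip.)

Dir NW: edge -> no flip
Dir N: first cell '.' (not opp) -> no flip
Dir NE: first cell '.' (not opp) -> no flip
Dir W: edge -> no flip
Dir E: first cell '.' (not opp) -> no flip
Dir SW: edge -> no flip
Dir S: first cell '.' (not opp) -> no flip
Dir SE: opp run (2,1) capped by W -> flip

Answer: (2,1)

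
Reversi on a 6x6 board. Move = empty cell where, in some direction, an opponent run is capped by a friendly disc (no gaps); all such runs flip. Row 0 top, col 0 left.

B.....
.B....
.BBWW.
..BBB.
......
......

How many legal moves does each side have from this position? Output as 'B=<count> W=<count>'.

-- B to move --
(1,2): flips 1 -> legal
(1,3): flips 1 -> legal
(1,4): flips 2 -> legal
(1,5): flips 1 -> legal
(2,5): flips 2 -> legal
(3,5): no bracket -> illegal
B mobility = 5
-- W to move --
(0,1): no bracket -> illegal
(0,2): no bracket -> illegal
(1,0): no bracket -> illegal
(1,2): no bracket -> illegal
(1,3): no bracket -> illegal
(2,0): flips 2 -> legal
(2,5): no bracket -> illegal
(3,0): no bracket -> illegal
(3,1): no bracket -> illegal
(3,5): no bracket -> illegal
(4,1): flips 1 -> legal
(4,2): flips 1 -> legal
(4,3): flips 1 -> legal
(4,4): flips 1 -> legal
(4,5): flips 1 -> legal
W mobility = 6

Answer: B=5 W=6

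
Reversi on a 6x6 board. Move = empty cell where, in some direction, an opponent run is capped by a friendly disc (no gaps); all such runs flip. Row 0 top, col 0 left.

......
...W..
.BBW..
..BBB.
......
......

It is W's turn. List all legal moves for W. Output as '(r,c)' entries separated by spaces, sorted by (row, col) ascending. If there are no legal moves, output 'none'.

(1,0): no bracket -> illegal
(1,1): no bracket -> illegal
(1,2): no bracket -> illegal
(2,0): flips 2 -> legal
(2,4): no bracket -> illegal
(2,5): no bracket -> illegal
(3,0): no bracket -> illegal
(3,1): flips 1 -> legal
(3,5): no bracket -> illegal
(4,1): flips 1 -> legal
(4,2): no bracket -> illegal
(4,3): flips 1 -> legal
(4,4): no bracket -> illegal
(4,5): flips 1 -> legal

Answer: (2,0) (3,1) (4,1) (4,3) (4,5)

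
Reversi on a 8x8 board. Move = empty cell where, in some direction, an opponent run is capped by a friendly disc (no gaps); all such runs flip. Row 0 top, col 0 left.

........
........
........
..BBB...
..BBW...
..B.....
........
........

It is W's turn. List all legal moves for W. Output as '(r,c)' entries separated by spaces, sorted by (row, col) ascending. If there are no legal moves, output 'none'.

Answer: (2,2) (2,4) (4,1)

Derivation:
(2,1): no bracket -> illegal
(2,2): flips 1 -> legal
(2,3): no bracket -> illegal
(2,4): flips 1 -> legal
(2,5): no bracket -> illegal
(3,1): no bracket -> illegal
(3,5): no bracket -> illegal
(4,1): flips 2 -> legal
(4,5): no bracket -> illegal
(5,1): no bracket -> illegal
(5,3): no bracket -> illegal
(5,4): no bracket -> illegal
(6,1): no bracket -> illegal
(6,2): no bracket -> illegal
(6,3): no bracket -> illegal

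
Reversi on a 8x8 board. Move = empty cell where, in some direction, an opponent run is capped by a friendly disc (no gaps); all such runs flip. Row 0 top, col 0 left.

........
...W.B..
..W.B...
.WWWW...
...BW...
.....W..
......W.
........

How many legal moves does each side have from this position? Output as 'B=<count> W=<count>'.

Answer: B=7 W=7

Derivation:
-- B to move --
(0,2): flips 1 -> legal
(0,3): no bracket -> illegal
(0,4): no bracket -> illegal
(1,1): no bracket -> illegal
(1,2): no bracket -> illegal
(1,4): no bracket -> illegal
(2,0): no bracket -> illegal
(2,1): flips 1 -> legal
(2,3): flips 1 -> legal
(2,5): flips 1 -> legal
(3,0): no bracket -> illegal
(3,5): no bracket -> illegal
(4,0): no bracket -> illegal
(4,1): no bracket -> illegal
(4,2): flips 1 -> legal
(4,5): flips 1 -> legal
(4,6): no bracket -> illegal
(5,3): no bracket -> illegal
(5,4): flips 2 -> legal
(5,6): no bracket -> illegal
(5,7): no bracket -> illegal
(6,4): no bracket -> illegal
(6,5): no bracket -> illegal
(6,7): no bracket -> illegal
(7,5): no bracket -> illegal
(7,6): no bracket -> illegal
(7,7): no bracket -> illegal
B mobility = 7
-- W to move --
(0,4): no bracket -> illegal
(0,5): no bracket -> illegal
(0,6): flips 2 -> legal
(1,4): flips 1 -> legal
(1,6): no bracket -> illegal
(2,3): no bracket -> illegal
(2,5): no bracket -> illegal
(2,6): no bracket -> illegal
(3,5): flips 1 -> legal
(4,2): flips 1 -> legal
(5,2): flips 1 -> legal
(5,3): flips 1 -> legal
(5,4): flips 1 -> legal
W mobility = 7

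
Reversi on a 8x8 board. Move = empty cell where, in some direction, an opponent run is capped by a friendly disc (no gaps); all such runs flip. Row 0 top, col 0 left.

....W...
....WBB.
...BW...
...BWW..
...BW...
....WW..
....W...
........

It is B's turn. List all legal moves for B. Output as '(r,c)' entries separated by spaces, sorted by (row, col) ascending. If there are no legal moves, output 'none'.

Answer: (0,5) (1,3) (2,5) (3,6) (4,5) (6,5) (6,6)

Derivation:
(0,3): no bracket -> illegal
(0,5): flips 1 -> legal
(1,3): flips 1 -> legal
(2,5): flips 2 -> legal
(2,6): no bracket -> illegal
(3,6): flips 2 -> legal
(4,5): flips 2 -> legal
(4,6): no bracket -> illegal
(5,3): no bracket -> illegal
(5,6): no bracket -> illegal
(6,3): no bracket -> illegal
(6,5): flips 1 -> legal
(6,6): flips 2 -> legal
(7,3): no bracket -> illegal
(7,4): no bracket -> illegal
(7,5): no bracket -> illegal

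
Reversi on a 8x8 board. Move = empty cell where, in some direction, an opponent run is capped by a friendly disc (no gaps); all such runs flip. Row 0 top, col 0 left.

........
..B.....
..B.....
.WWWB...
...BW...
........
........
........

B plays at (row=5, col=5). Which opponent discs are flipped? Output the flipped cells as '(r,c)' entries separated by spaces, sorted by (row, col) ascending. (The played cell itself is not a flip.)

Dir NW: opp run (4,4) (3,3) capped by B -> flip
Dir N: first cell '.' (not opp) -> no flip
Dir NE: first cell '.' (not opp) -> no flip
Dir W: first cell '.' (not opp) -> no flip
Dir E: first cell '.' (not opp) -> no flip
Dir SW: first cell '.' (not opp) -> no flip
Dir S: first cell '.' (not opp) -> no flip
Dir SE: first cell '.' (not opp) -> no flip

Answer: (3,3) (4,4)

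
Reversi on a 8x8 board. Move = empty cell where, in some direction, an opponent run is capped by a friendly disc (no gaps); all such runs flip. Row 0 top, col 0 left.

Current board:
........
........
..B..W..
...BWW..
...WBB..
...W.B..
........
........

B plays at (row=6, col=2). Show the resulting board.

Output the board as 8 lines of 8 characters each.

Answer: ........
........
..B..W..
...BWW..
...WBB..
...B.B..
..B.....
........

Derivation:
Place B at (6,2); scan 8 dirs for brackets.
Dir NW: first cell '.' (not opp) -> no flip
Dir N: first cell '.' (not opp) -> no flip
Dir NE: opp run (5,3) capped by B -> flip
Dir W: first cell '.' (not opp) -> no flip
Dir E: first cell '.' (not opp) -> no flip
Dir SW: first cell '.' (not opp) -> no flip
Dir S: first cell '.' (not opp) -> no flip
Dir SE: first cell '.' (not opp) -> no flip
All flips: (5,3)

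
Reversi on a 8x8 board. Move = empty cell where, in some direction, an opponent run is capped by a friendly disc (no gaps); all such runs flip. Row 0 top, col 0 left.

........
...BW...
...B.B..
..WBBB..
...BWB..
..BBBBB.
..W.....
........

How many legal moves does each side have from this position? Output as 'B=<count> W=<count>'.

-- B to move --
(0,3): flips 1 -> legal
(0,4): no bracket -> illegal
(0,5): flips 1 -> legal
(1,5): flips 1 -> legal
(2,1): flips 1 -> legal
(2,2): no bracket -> illegal
(2,4): no bracket -> illegal
(3,1): flips 1 -> legal
(4,1): flips 1 -> legal
(4,2): no bracket -> illegal
(5,1): no bracket -> illegal
(6,1): no bracket -> illegal
(6,3): no bracket -> illegal
(7,1): flips 1 -> legal
(7,2): flips 1 -> legal
(7,3): no bracket -> illegal
B mobility = 8
-- W to move --
(0,2): no bracket -> illegal
(0,3): no bracket -> illegal
(0,4): no bracket -> illegal
(1,2): flips 1 -> legal
(1,5): no bracket -> illegal
(1,6): no bracket -> illegal
(2,2): flips 1 -> legal
(2,4): flips 1 -> legal
(2,6): flips 1 -> legal
(3,6): flips 4 -> legal
(4,1): no bracket -> illegal
(4,2): flips 2 -> legal
(4,6): flips 1 -> legal
(4,7): no bracket -> illegal
(5,1): no bracket -> illegal
(5,7): no bracket -> illegal
(6,1): no bracket -> illegal
(6,3): no bracket -> illegal
(6,4): flips 1 -> legal
(6,5): flips 2 -> legal
(6,6): flips 1 -> legal
(6,7): no bracket -> illegal
W mobility = 10

Answer: B=8 W=10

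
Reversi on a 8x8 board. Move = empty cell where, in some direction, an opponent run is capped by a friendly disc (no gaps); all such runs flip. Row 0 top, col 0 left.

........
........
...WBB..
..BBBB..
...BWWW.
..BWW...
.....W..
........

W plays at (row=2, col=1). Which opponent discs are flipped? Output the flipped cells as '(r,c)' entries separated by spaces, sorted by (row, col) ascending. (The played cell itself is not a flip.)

Answer: (3,2) (4,3)

Derivation:
Dir NW: first cell '.' (not opp) -> no flip
Dir N: first cell '.' (not opp) -> no flip
Dir NE: first cell '.' (not opp) -> no flip
Dir W: first cell '.' (not opp) -> no flip
Dir E: first cell '.' (not opp) -> no flip
Dir SW: first cell '.' (not opp) -> no flip
Dir S: first cell '.' (not opp) -> no flip
Dir SE: opp run (3,2) (4,3) capped by W -> flip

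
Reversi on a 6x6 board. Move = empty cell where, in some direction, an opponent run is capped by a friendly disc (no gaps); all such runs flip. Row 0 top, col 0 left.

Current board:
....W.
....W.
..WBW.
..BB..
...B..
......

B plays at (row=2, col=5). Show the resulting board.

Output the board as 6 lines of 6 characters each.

Answer: ....W.
....W.
..WBBB
..BB..
...B..
......

Derivation:
Place B at (2,5); scan 8 dirs for brackets.
Dir NW: opp run (1,4), next='.' -> no flip
Dir N: first cell '.' (not opp) -> no flip
Dir NE: edge -> no flip
Dir W: opp run (2,4) capped by B -> flip
Dir E: edge -> no flip
Dir SW: first cell '.' (not opp) -> no flip
Dir S: first cell '.' (not opp) -> no flip
Dir SE: edge -> no flip
All flips: (2,4)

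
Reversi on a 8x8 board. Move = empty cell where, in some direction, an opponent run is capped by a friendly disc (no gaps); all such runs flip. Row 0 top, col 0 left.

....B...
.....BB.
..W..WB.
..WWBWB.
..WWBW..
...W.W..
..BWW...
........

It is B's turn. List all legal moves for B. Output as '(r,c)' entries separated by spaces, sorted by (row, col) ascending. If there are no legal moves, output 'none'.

Answer: (1,1) (1,4) (2,4) (3,1) (4,1) (4,6) (5,2) (5,4) (5,6) (6,5) (6,6)

Derivation:
(1,1): flips 2 -> legal
(1,2): no bracket -> illegal
(1,3): no bracket -> illegal
(1,4): flips 1 -> legal
(2,1): no bracket -> illegal
(2,3): no bracket -> illegal
(2,4): flips 1 -> legal
(3,1): flips 2 -> legal
(4,1): flips 2 -> legal
(4,6): flips 1 -> legal
(5,1): no bracket -> illegal
(5,2): flips 1 -> legal
(5,4): flips 1 -> legal
(5,6): flips 1 -> legal
(6,5): flips 6 -> legal
(6,6): flips 1 -> legal
(7,2): no bracket -> illegal
(7,3): no bracket -> illegal
(7,4): no bracket -> illegal
(7,5): no bracket -> illegal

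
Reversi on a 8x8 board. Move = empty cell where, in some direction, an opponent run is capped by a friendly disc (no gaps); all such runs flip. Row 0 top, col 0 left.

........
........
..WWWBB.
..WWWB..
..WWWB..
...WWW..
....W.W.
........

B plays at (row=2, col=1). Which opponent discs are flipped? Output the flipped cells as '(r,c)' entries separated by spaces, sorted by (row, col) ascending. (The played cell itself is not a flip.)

Dir NW: first cell '.' (not opp) -> no flip
Dir N: first cell '.' (not opp) -> no flip
Dir NE: first cell '.' (not opp) -> no flip
Dir W: first cell '.' (not opp) -> no flip
Dir E: opp run (2,2) (2,3) (2,4) capped by B -> flip
Dir SW: first cell '.' (not opp) -> no flip
Dir S: first cell '.' (not opp) -> no flip
Dir SE: opp run (3,2) (4,3) (5,4), next='.' -> no flip

Answer: (2,2) (2,3) (2,4)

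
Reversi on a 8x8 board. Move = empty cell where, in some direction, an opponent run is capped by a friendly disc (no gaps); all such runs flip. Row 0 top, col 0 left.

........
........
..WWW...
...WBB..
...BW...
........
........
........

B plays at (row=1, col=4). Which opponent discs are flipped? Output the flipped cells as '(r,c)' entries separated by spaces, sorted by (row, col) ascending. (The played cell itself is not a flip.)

Dir NW: first cell '.' (not opp) -> no flip
Dir N: first cell '.' (not opp) -> no flip
Dir NE: first cell '.' (not opp) -> no flip
Dir W: first cell '.' (not opp) -> no flip
Dir E: first cell '.' (not opp) -> no flip
Dir SW: opp run (2,3), next='.' -> no flip
Dir S: opp run (2,4) capped by B -> flip
Dir SE: first cell '.' (not opp) -> no flip

Answer: (2,4)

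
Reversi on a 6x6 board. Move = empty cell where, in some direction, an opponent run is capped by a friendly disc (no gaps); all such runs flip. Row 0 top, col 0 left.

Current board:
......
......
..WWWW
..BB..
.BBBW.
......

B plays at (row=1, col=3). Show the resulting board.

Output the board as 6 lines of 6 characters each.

Answer: ......
...B..
..WBWW
..BB..
.BBBW.
......

Derivation:
Place B at (1,3); scan 8 dirs for brackets.
Dir NW: first cell '.' (not opp) -> no flip
Dir N: first cell '.' (not opp) -> no flip
Dir NE: first cell '.' (not opp) -> no flip
Dir W: first cell '.' (not opp) -> no flip
Dir E: first cell '.' (not opp) -> no flip
Dir SW: opp run (2,2), next='.' -> no flip
Dir S: opp run (2,3) capped by B -> flip
Dir SE: opp run (2,4), next='.' -> no flip
All flips: (2,3)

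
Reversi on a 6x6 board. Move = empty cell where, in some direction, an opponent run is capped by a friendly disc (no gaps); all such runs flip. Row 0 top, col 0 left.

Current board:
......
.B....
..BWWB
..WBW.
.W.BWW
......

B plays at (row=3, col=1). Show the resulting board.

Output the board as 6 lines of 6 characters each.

Place B at (3,1); scan 8 dirs for brackets.
Dir NW: first cell '.' (not opp) -> no flip
Dir N: first cell '.' (not opp) -> no flip
Dir NE: first cell 'B' (not opp) -> no flip
Dir W: first cell '.' (not opp) -> no flip
Dir E: opp run (3,2) capped by B -> flip
Dir SW: first cell '.' (not opp) -> no flip
Dir S: opp run (4,1), next='.' -> no flip
Dir SE: first cell '.' (not opp) -> no flip
All flips: (3,2)

Answer: ......
.B....
..BWWB
.BBBW.
.W.BWW
......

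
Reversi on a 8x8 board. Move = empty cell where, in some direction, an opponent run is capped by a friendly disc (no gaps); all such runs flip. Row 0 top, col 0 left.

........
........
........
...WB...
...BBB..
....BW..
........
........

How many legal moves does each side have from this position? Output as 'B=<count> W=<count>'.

-- B to move --
(2,2): flips 1 -> legal
(2,3): flips 1 -> legal
(2,4): no bracket -> illegal
(3,2): flips 1 -> legal
(4,2): no bracket -> illegal
(4,6): no bracket -> illegal
(5,6): flips 1 -> legal
(6,4): no bracket -> illegal
(6,5): flips 1 -> legal
(6,6): flips 1 -> legal
B mobility = 6
-- W to move --
(2,3): no bracket -> illegal
(2,4): no bracket -> illegal
(2,5): no bracket -> illegal
(3,2): no bracket -> illegal
(3,5): flips 2 -> legal
(3,6): no bracket -> illegal
(4,2): no bracket -> illegal
(4,6): no bracket -> illegal
(5,2): no bracket -> illegal
(5,3): flips 2 -> legal
(5,6): no bracket -> illegal
(6,3): no bracket -> illegal
(6,4): no bracket -> illegal
(6,5): no bracket -> illegal
W mobility = 2

Answer: B=6 W=2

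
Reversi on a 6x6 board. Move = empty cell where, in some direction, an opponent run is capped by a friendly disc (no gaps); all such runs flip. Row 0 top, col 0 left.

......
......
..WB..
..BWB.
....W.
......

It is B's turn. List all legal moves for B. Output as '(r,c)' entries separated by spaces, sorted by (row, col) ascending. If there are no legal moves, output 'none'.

Answer: (1,2) (2,1) (4,3) (5,4)

Derivation:
(1,1): no bracket -> illegal
(1,2): flips 1 -> legal
(1,3): no bracket -> illegal
(2,1): flips 1 -> legal
(2,4): no bracket -> illegal
(3,1): no bracket -> illegal
(3,5): no bracket -> illegal
(4,2): no bracket -> illegal
(4,3): flips 1 -> legal
(4,5): no bracket -> illegal
(5,3): no bracket -> illegal
(5,4): flips 1 -> legal
(5,5): no bracket -> illegal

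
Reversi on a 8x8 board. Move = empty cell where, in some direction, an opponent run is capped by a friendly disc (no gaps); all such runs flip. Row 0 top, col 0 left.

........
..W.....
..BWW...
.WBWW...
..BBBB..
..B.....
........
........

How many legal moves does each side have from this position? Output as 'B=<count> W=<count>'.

Answer: B=10 W=11

Derivation:
-- B to move --
(0,1): flips 3 -> legal
(0,2): flips 1 -> legal
(0,3): no bracket -> illegal
(1,1): no bracket -> illegal
(1,3): flips 2 -> legal
(1,4): flips 3 -> legal
(1,5): flips 2 -> legal
(2,0): flips 1 -> legal
(2,1): no bracket -> illegal
(2,5): flips 3 -> legal
(3,0): flips 1 -> legal
(3,5): flips 2 -> legal
(4,0): flips 1 -> legal
(4,1): no bracket -> illegal
B mobility = 10
-- W to move --
(1,1): flips 1 -> legal
(1,3): flips 1 -> legal
(2,1): flips 1 -> legal
(3,5): no bracket -> illegal
(3,6): no bracket -> illegal
(4,1): flips 1 -> legal
(4,6): no bracket -> illegal
(5,1): flips 1 -> legal
(5,3): flips 2 -> legal
(5,4): flips 1 -> legal
(5,5): flips 1 -> legal
(5,6): flips 1 -> legal
(6,1): flips 2 -> legal
(6,2): flips 4 -> legal
(6,3): no bracket -> illegal
W mobility = 11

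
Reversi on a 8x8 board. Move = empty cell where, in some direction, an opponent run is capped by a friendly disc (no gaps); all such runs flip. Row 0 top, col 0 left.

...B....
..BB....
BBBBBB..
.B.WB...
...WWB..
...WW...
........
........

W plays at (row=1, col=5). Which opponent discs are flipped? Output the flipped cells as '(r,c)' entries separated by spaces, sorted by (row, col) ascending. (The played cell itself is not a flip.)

Answer: (2,4)

Derivation:
Dir NW: first cell '.' (not opp) -> no flip
Dir N: first cell '.' (not opp) -> no flip
Dir NE: first cell '.' (not opp) -> no flip
Dir W: first cell '.' (not opp) -> no flip
Dir E: first cell '.' (not opp) -> no flip
Dir SW: opp run (2,4) capped by W -> flip
Dir S: opp run (2,5), next='.' -> no flip
Dir SE: first cell '.' (not opp) -> no flip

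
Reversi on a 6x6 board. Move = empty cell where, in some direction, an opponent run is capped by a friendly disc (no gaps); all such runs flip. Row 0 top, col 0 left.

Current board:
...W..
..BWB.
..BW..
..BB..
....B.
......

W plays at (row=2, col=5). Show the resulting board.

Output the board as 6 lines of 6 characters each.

Answer: ...W..
..BWW.
..BW.W
..BB..
....B.
......

Derivation:
Place W at (2,5); scan 8 dirs for brackets.
Dir NW: opp run (1,4) capped by W -> flip
Dir N: first cell '.' (not opp) -> no flip
Dir NE: edge -> no flip
Dir W: first cell '.' (not opp) -> no flip
Dir E: edge -> no flip
Dir SW: first cell '.' (not opp) -> no flip
Dir S: first cell '.' (not opp) -> no flip
Dir SE: edge -> no flip
All flips: (1,4)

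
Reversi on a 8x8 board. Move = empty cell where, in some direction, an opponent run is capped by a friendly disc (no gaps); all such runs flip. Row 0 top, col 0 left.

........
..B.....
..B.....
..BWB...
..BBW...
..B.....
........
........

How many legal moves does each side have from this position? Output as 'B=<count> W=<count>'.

Answer: B=5 W=7

Derivation:
-- B to move --
(2,3): flips 1 -> legal
(2,4): flips 1 -> legal
(3,5): no bracket -> illegal
(4,5): flips 1 -> legal
(5,3): no bracket -> illegal
(5,4): flips 1 -> legal
(5,5): flips 2 -> legal
B mobility = 5
-- W to move --
(0,1): no bracket -> illegal
(0,2): no bracket -> illegal
(0,3): no bracket -> illegal
(1,1): flips 1 -> legal
(1,3): no bracket -> illegal
(2,1): no bracket -> illegal
(2,3): no bracket -> illegal
(2,4): flips 1 -> legal
(2,5): no bracket -> illegal
(3,1): flips 1 -> legal
(3,5): flips 1 -> legal
(4,1): flips 2 -> legal
(4,5): no bracket -> illegal
(5,1): flips 1 -> legal
(5,3): flips 1 -> legal
(5,4): no bracket -> illegal
(6,1): no bracket -> illegal
(6,2): no bracket -> illegal
(6,3): no bracket -> illegal
W mobility = 7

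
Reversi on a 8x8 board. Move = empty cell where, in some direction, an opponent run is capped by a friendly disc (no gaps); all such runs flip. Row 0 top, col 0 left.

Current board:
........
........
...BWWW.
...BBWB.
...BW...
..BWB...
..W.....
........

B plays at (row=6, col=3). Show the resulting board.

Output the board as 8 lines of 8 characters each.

Place B at (6,3); scan 8 dirs for brackets.
Dir NW: first cell 'B' (not opp) -> no flip
Dir N: opp run (5,3) capped by B -> flip
Dir NE: first cell 'B' (not opp) -> no flip
Dir W: opp run (6,2), next='.' -> no flip
Dir E: first cell '.' (not opp) -> no flip
Dir SW: first cell '.' (not opp) -> no flip
Dir S: first cell '.' (not opp) -> no flip
Dir SE: first cell '.' (not opp) -> no flip
All flips: (5,3)

Answer: ........
........
...BWWW.
...BBWB.
...BW...
..BBB...
..WB....
........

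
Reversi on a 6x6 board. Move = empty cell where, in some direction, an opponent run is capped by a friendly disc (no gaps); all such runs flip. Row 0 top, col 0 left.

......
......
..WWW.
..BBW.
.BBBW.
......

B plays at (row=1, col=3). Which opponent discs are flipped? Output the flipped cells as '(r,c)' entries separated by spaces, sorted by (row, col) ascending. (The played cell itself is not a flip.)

Answer: (2,3)

Derivation:
Dir NW: first cell '.' (not opp) -> no flip
Dir N: first cell '.' (not opp) -> no flip
Dir NE: first cell '.' (not opp) -> no flip
Dir W: first cell '.' (not opp) -> no flip
Dir E: first cell '.' (not opp) -> no flip
Dir SW: opp run (2,2), next='.' -> no flip
Dir S: opp run (2,3) capped by B -> flip
Dir SE: opp run (2,4), next='.' -> no flip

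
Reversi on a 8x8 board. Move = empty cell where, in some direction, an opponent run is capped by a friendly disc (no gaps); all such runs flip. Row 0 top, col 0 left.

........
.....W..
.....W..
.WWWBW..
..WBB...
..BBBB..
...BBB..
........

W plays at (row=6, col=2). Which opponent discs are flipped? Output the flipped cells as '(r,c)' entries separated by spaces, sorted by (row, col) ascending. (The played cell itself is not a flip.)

Dir NW: first cell '.' (not opp) -> no flip
Dir N: opp run (5,2) capped by W -> flip
Dir NE: opp run (5,3) (4,4) capped by W -> flip
Dir W: first cell '.' (not opp) -> no flip
Dir E: opp run (6,3) (6,4) (6,5), next='.' -> no flip
Dir SW: first cell '.' (not opp) -> no flip
Dir S: first cell '.' (not opp) -> no flip
Dir SE: first cell '.' (not opp) -> no flip

Answer: (4,4) (5,2) (5,3)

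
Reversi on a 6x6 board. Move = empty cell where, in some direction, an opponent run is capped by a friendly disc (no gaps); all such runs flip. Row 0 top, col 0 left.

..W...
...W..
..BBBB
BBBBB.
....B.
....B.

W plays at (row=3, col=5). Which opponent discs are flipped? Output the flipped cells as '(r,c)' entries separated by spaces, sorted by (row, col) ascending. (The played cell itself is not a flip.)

Dir NW: opp run (2,4) capped by W -> flip
Dir N: opp run (2,5), next='.' -> no flip
Dir NE: edge -> no flip
Dir W: opp run (3,4) (3,3) (3,2) (3,1) (3,0), next=edge -> no flip
Dir E: edge -> no flip
Dir SW: opp run (4,4), next='.' -> no flip
Dir S: first cell '.' (not opp) -> no flip
Dir SE: edge -> no flip

Answer: (2,4)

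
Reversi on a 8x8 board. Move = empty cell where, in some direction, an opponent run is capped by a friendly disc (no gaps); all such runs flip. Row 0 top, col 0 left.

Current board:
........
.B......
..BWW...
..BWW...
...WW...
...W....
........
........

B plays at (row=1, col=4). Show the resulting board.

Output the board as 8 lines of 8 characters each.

Answer: ........
.B..B...
..BBW...
..BWW...
...WW...
...W....
........
........

Derivation:
Place B at (1,4); scan 8 dirs for brackets.
Dir NW: first cell '.' (not opp) -> no flip
Dir N: first cell '.' (not opp) -> no flip
Dir NE: first cell '.' (not opp) -> no flip
Dir W: first cell '.' (not opp) -> no flip
Dir E: first cell '.' (not opp) -> no flip
Dir SW: opp run (2,3) capped by B -> flip
Dir S: opp run (2,4) (3,4) (4,4), next='.' -> no flip
Dir SE: first cell '.' (not opp) -> no flip
All flips: (2,3)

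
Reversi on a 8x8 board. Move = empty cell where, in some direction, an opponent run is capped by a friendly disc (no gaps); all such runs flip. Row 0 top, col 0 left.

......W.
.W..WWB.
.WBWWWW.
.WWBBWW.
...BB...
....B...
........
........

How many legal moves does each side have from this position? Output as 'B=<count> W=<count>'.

Answer: B=13 W=11

Derivation:
-- B to move --
(0,0): flips 1 -> legal
(0,1): no bracket -> illegal
(0,2): no bracket -> illegal
(0,3): no bracket -> illegal
(0,4): flips 2 -> legal
(0,5): no bracket -> illegal
(0,7): no bracket -> illegal
(1,0): flips 2 -> legal
(1,2): flips 1 -> legal
(1,3): flips 3 -> legal
(1,7): flips 2 -> legal
(2,0): flips 1 -> legal
(2,7): flips 4 -> legal
(3,0): flips 2 -> legal
(3,7): flips 2 -> legal
(4,0): flips 1 -> legal
(4,1): no bracket -> illegal
(4,2): flips 1 -> legal
(4,5): no bracket -> illegal
(4,6): flips 2 -> legal
(4,7): no bracket -> illegal
B mobility = 13
-- W to move --
(0,5): no bracket -> illegal
(0,7): flips 1 -> legal
(1,2): flips 1 -> legal
(1,3): flips 1 -> legal
(1,7): flips 1 -> legal
(2,7): no bracket -> illegal
(4,2): flips 1 -> legal
(4,5): flips 1 -> legal
(5,2): flips 2 -> legal
(5,3): flips 3 -> legal
(5,5): flips 3 -> legal
(6,3): no bracket -> illegal
(6,4): flips 3 -> legal
(6,5): flips 2 -> legal
W mobility = 11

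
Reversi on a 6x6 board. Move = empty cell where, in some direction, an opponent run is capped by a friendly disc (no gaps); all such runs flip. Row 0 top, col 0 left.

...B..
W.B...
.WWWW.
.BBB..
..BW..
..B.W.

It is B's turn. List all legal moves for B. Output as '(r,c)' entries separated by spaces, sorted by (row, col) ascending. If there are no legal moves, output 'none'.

Answer: (1,1) (1,3) (1,4) (1,5) (3,0) (3,4) (4,4) (5,3)

Derivation:
(0,0): no bracket -> illegal
(0,1): no bracket -> illegal
(1,1): flips 2 -> legal
(1,3): flips 2 -> legal
(1,4): flips 1 -> legal
(1,5): flips 1 -> legal
(2,0): no bracket -> illegal
(2,5): no bracket -> illegal
(3,0): flips 1 -> legal
(3,4): flips 2 -> legal
(3,5): no bracket -> illegal
(4,4): flips 1 -> legal
(4,5): no bracket -> illegal
(5,3): flips 1 -> legal
(5,5): no bracket -> illegal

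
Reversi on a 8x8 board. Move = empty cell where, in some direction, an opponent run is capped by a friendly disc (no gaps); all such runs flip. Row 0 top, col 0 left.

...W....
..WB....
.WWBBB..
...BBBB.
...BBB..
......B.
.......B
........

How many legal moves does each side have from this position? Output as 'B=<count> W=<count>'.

-- B to move --
(0,1): flips 1 -> legal
(0,2): no bracket -> illegal
(0,4): no bracket -> illegal
(1,0): no bracket -> illegal
(1,1): flips 2 -> legal
(1,4): no bracket -> illegal
(2,0): flips 2 -> legal
(3,0): no bracket -> illegal
(3,1): flips 1 -> legal
(3,2): no bracket -> illegal
B mobility = 4
-- W to move --
(0,2): no bracket -> illegal
(0,4): flips 1 -> legal
(1,4): flips 1 -> legal
(1,5): no bracket -> illegal
(1,6): no bracket -> illegal
(2,6): flips 3 -> legal
(2,7): no bracket -> illegal
(3,2): no bracket -> illegal
(3,7): no bracket -> illegal
(4,2): no bracket -> illegal
(4,6): no bracket -> illegal
(4,7): no bracket -> illegal
(5,2): no bracket -> illegal
(5,3): flips 4 -> legal
(5,4): no bracket -> illegal
(5,5): flips 2 -> legal
(5,7): no bracket -> illegal
(6,5): no bracket -> illegal
(6,6): no bracket -> illegal
(7,6): no bracket -> illegal
(7,7): no bracket -> illegal
W mobility = 5

Answer: B=4 W=5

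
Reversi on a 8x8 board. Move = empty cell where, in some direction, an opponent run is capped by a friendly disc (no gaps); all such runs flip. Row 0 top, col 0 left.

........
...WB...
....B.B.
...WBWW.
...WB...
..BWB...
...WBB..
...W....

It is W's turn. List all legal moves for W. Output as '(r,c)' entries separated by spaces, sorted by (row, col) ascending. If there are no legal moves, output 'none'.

Answer: (1,5) (1,6) (1,7) (2,5) (4,1) (4,5) (5,1) (5,5) (6,1) (6,6) (7,5) (7,6)

Derivation:
(0,3): no bracket -> illegal
(0,4): no bracket -> illegal
(0,5): no bracket -> illegal
(1,5): flips 2 -> legal
(1,6): flips 1 -> legal
(1,7): flips 1 -> legal
(2,3): no bracket -> illegal
(2,5): flips 1 -> legal
(2,7): no bracket -> illegal
(3,7): no bracket -> illegal
(4,1): flips 1 -> legal
(4,2): no bracket -> illegal
(4,5): flips 2 -> legal
(5,1): flips 1 -> legal
(5,5): flips 3 -> legal
(5,6): no bracket -> illegal
(6,1): flips 1 -> legal
(6,2): no bracket -> illegal
(6,6): flips 2 -> legal
(7,4): no bracket -> illegal
(7,5): flips 1 -> legal
(7,6): flips 2 -> legal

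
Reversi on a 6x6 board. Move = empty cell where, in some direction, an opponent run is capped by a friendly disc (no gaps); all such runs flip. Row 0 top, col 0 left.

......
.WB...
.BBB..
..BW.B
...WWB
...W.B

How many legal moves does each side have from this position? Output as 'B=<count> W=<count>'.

Answer: B=6 W=3

Derivation:
-- B to move --
(0,0): flips 1 -> legal
(0,1): flips 1 -> legal
(0,2): no bracket -> illegal
(1,0): flips 1 -> legal
(2,0): no bracket -> illegal
(2,4): no bracket -> illegal
(3,4): flips 1 -> legal
(4,2): flips 2 -> legal
(5,2): no bracket -> illegal
(5,4): flips 1 -> legal
B mobility = 6
-- W to move --
(0,1): no bracket -> illegal
(0,2): no bracket -> illegal
(0,3): no bracket -> illegal
(1,0): flips 2 -> legal
(1,3): flips 2 -> legal
(1,4): no bracket -> illegal
(2,0): no bracket -> illegal
(2,4): no bracket -> illegal
(2,5): no bracket -> illegal
(3,0): no bracket -> illegal
(3,1): flips 2 -> legal
(3,4): no bracket -> illegal
(4,1): no bracket -> illegal
(4,2): no bracket -> illegal
(5,4): no bracket -> illegal
W mobility = 3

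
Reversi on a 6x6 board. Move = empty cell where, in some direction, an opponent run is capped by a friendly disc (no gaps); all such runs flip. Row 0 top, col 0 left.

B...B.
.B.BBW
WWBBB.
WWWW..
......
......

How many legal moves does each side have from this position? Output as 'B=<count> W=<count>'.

-- B to move --
(0,5): no bracket -> illegal
(1,0): no bracket -> illegal
(1,2): no bracket -> illegal
(2,5): no bracket -> illegal
(3,4): no bracket -> illegal
(4,0): flips 1 -> legal
(4,1): flips 3 -> legal
(4,2): flips 2 -> legal
(4,3): flips 1 -> legal
(4,4): flips 1 -> legal
B mobility = 5
-- W to move --
(0,1): flips 1 -> legal
(0,2): flips 1 -> legal
(0,3): flips 2 -> legal
(0,5): flips 2 -> legal
(1,0): no bracket -> illegal
(1,2): flips 3 -> legal
(2,5): flips 3 -> legal
(3,4): no bracket -> illegal
(3,5): no bracket -> illegal
W mobility = 6

Answer: B=5 W=6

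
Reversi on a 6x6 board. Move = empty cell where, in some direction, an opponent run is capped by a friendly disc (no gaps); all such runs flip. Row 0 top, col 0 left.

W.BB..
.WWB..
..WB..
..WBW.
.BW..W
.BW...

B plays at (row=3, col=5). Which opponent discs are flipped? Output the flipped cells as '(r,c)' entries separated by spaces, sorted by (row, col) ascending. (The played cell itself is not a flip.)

Answer: (3,4)

Derivation:
Dir NW: first cell '.' (not opp) -> no flip
Dir N: first cell '.' (not opp) -> no flip
Dir NE: edge -> no flip
Dir W: opp run (3,4) capped by B -> flip
Dir E: edge -> no flip
Dir SW: first cell '.' (not opp) -> no flip
Dir S: opp run (4,5), next='.' -> no flip
Dir SE: edge -> no flip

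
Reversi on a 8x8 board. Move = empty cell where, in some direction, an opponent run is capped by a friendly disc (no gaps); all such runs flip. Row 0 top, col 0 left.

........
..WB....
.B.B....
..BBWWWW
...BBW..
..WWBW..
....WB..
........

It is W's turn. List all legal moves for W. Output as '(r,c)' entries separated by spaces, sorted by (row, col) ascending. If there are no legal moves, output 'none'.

Answer: (0,3) (1,4) (2,2) (3,0) (3,1) (4,2) (6,3) (6,6) (7,5)

Derivation:
(0,2): no bracket -> illegal
(0,3): flips 4 -> legal
(0,4): no bracket -> illegal
(1,0): no bracket -> illegal
(1,1): no bracket -> illegal
(1,4): flips 1 -> legal
(2,0): no bracket -> illegal
(2,2): flips 2 -> legal
(2,4): no bracket -> illegal
(3,0): flips 1 -> legal
(3,1): flips 2 -> legal
(4,1): no bracket -> illegal
(4,2): flips 2 -> legal
(5,6): no bracket -> illegal
(6,3): flips 1 -> legal
(6,6): flips 1 -> legal
(7,4): no bracket -> illegal
(7,5): flips 1 -> legal
(7,6): no bracket -> illegal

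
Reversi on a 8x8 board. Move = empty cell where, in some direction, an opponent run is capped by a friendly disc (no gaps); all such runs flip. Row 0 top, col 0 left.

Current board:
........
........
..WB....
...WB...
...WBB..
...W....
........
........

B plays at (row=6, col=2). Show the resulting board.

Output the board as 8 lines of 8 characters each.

Answer: ........
........
..WB....
...WB...
...WBB..
...B....
..B.....
........

Derivation:
Place B at (6,2); scan 8 dirs for brackets.
Dir NW: first cell '.' (not opp) -> no flip
Dir N: first cell '.' (not opp) -> no flip
Dir NE: opp run (5,3) capped by B -> flip
Dir W: first cell '.' (not opp) -> no flip
Dir E: first cell '.' (not opp) -> no flip
Dir SW: first cell '.' (not opp) -> no flip
Dir S: first cell '.' (not opp) -> no flip
Dir SE: first cell '.' (not opp) -> no flip
All flips: (5,3)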